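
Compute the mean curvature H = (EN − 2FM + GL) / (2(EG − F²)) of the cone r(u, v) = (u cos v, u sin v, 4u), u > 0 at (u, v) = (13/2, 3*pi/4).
H = 4*sqrt(17)/221

With E = 17, F = 0, G = u^2, L = 0, M = 0, N = 4*sqrt(17)*u^2/(17*Abs(u)), assemble
  H = (EN − 2FM + GL) / (2(EG − F²)) = 2*sqrt(17)/(17*Abs(u)).
At (u, v) = (13/2, 3*pi/4): H = 4*sqrt(17)/221.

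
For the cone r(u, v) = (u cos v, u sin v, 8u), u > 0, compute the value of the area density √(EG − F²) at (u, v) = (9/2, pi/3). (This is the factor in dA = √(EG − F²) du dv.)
√(EG − F²)|_{(9/2, pi/3)} = 9*sqrt(65)/2

E = 65, F = 0, G = u^2, so EG − F² = 65*u^2. Taking the positive square root: √(EG − F²) = sqrt(65)*Abs(u). At (u, v) = (9/2, pi/3): 9*sqrt(65)/2.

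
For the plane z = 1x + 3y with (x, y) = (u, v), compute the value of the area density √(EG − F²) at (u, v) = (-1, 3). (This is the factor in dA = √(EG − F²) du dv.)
√(EG − F²)|_{(-1, 3)} = sqrt(11)

E = 2, F = 3, G = 10, so EG − F² = 11. Taking the positive square root: √(EG − F²) = sqrt(11). At (u, v) = (-1, 3): sqrt(11).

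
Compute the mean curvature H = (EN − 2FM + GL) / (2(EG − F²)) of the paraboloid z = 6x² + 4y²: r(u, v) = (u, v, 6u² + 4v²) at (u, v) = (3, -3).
H = 8650*sqrt(1873)/3508129

With E = 144*u^2 + 1, F = 96*u*v, G = 64*v^2 + 1, L = 12/sqrt(144*u^2 + 64*v^2 + 1), M = 0, N = 8/sqrt(144*u^2 + 64*v^2 + 1), assemble
  H = (EN − 2FM + GL) / (2(EG − F²)) = 2*(288*u^2 + 192*v^2 + 5)/(144*u^2 + 64*v^2 + 1)^(3/2).
At (u, v) = (3, -3): H = 8650*sqrt(1873)/3508129.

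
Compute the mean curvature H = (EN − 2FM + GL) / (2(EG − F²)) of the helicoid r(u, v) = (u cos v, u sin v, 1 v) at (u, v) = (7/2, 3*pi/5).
H = 0

With E = 1, F = 0, G = u^2 + 1, L = 0, M = -1/sqrt(u^2 + 1), N = 0, assemble
  H = (EN − 2FM + GL) / (2(EG − F²)) = 0.
At (u, v) = (7/2, 3*pi/5): H = 0.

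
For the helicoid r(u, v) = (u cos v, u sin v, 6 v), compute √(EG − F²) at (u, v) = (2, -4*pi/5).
√(EG − F²)|_{(2, -4*pi/5)} = 2*sqrt(10)

E = 1, F = 0, G = u^2 + 36; EG − F² = u^2 + 36; √(EG − F²) = sqrt(u^2 + 36). At the given point: 2*sqrt(10).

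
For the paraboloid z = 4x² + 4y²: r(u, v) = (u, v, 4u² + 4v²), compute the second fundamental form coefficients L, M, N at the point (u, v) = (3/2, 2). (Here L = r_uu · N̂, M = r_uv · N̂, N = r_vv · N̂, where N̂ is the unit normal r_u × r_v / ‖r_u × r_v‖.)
L = 8*sqrt(401)/401;  M = 0;  N = 8*sqrt(401)/401

Compute the unit normal N̂(u, v) = (-8*u/sqrt(64*u^2 + 64*v^2 + 1), -8*v/sqrt(64*u^2 + 64*v^2 + 1), 1/sqrt(64*u^2 + 64*v^2 + 1)), and the second partials r_uu, r_uv, r_vv. Take dot products:
  L(u, v) = r_uu · N̂ = 8/sqrt(64*u^2 + 64*v^2 + 1),
  M(u, v) = r_uv · N̂ = 0,
  N(u, v) = r_vv · N̂ = 8/sqrt(64*u^2 + 64*v^2 + 1).
Evaluating at (u, v) = (3/2, 2):
  L = 8*sqrt(401)/401, M = 0, N = 8*sqrt(401)/401.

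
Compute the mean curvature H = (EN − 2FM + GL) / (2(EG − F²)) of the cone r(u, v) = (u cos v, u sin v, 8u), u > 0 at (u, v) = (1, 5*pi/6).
H = 4*sqrt(65)/65

With E = 65, F = 0, G = u^2, L = 0, M = 0, N = 8*sqrt(65)*u^2/(65*Abs(u)), assemble
  H = (EN − 2FM + GL) / (2(EG − F²)) = 4*sqrt(65)/(65*Abs(u)).
At (u, v) = (1, 5*pi/6): H = 4*sqrt(65)/65.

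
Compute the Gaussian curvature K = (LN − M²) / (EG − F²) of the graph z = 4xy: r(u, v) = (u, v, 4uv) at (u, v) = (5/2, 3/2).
K = -16/18769

Coefficients of the first fundamental form: E = 16*v^2 + 1, F = 16*u*v, G = 16*u^2 + 1.
Coefficients of the second fundamental form: L = 0, M = 4/sqrt(16*u^2 + 16*v^2 + 1), N = 0.
Assemble K = (LN − M²)/(EG − F²) = -16/(256*u^4 + 512*u^2*v^2 + 32*u^2 + 256*v^4 + 32*v^2 + 1). At (u, v) = (5/2, 3/2): K = -16/18769.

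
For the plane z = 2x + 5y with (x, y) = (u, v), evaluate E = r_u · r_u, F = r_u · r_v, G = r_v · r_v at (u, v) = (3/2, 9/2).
E = 5;  F = 10;  G = 26

Partials: r_u = (1, 0, 2), r_v = (0, 1, 5). As functions of (u, v):
  E = r_u · r_u = 5,
  F = r_u · r_v = 10,
  G = r_v · r_v = 26.
Evaluating at (u, v) = (3/2, 9/2): E = 5, F = 10, G = 26.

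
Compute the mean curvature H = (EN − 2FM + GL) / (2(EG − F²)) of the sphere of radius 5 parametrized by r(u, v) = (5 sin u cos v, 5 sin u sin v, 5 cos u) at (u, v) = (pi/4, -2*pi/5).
H = -1/5

With E = 25, F = 0, G = 25*sin(u)^2, L = -5*sin(u)/Abs(sin(u)), M = 0, N = -5*sin(u)^3/Abs(sin(u)), assemble
  H = (EN − 2FM + GL) / (2(EG − F²)) = -sin(u)/(5*Abs(sin(u))).
At (u, v) = (pi/4, -2*pi/5): H = -1/5.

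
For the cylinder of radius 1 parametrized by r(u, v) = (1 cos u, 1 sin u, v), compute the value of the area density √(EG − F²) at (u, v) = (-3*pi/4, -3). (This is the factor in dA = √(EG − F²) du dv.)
√(EG − F²)|_{(-3*pi/4, -3)} = 1

E = 1, F = 0, G = 1, so EG − F² = 1. Taking the positive square root: √(EG − F²) = 1. At (u, v) = (-3*pi/4, -3): 1.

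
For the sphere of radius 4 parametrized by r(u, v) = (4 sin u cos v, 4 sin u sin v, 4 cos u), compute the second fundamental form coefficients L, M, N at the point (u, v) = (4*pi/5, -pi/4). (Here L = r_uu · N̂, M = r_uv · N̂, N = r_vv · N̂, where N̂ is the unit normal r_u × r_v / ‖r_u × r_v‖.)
L = -4;  M = 0;  N = -5/2 + sqrt(5)/2

Compute the unit normal N̂(u, v) = (sin(u)^2*cos(v)/Abs(sin(u)), sin(u)^2*sin(v)/Abs(sin(u)), sin(2*u)/(2*Abs(sin(u)))), and the second partials r_uu, r_uv, r_vv. Take dot products:
  L(u, v) = r_uu · N̂ = -4*sin(u)/Abs(sin(u)),
  M(u, v) = r_uv · N̂ = 0,
  N(u, v) = r_vv · N̂ = -4*sin(u)^3/Abs(sin(u)).
Evaluating at (u, v) = (4*pi/5, -pi/4):
  L = -4, M = 0, N = -5/2 + sqrt(5)/2.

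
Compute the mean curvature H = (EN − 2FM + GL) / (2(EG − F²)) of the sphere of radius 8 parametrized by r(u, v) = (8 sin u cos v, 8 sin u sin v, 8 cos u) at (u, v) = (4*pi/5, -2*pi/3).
H = -1/8

With E = 64, F = 0, G = 64*sin(u)^2, L = -8*sin(u)/Abs(sin(u)), M = 0, N = -8*sin(u)^3/Abs(sin(u)), assemble
  H = (EN − 2FM + GL) / (2(EG − F²)) = -sin(u)/(8*Abs(sin(u))).
At (u, v) = (4*pi/5, -2*pi/3): H = -1/8.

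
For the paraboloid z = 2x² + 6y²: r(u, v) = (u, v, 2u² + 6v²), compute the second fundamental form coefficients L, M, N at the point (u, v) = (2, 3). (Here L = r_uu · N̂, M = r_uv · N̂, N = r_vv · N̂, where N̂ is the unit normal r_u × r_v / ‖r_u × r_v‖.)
L = 4*sqrt(1361)/1361;  M = 0;  N = 12*sqrt(1361)/1361

Compute the unit normal N̂(u, v) = (-4*u/sqrt(16*u^2 + 144*v^2 + 1), -12*v/sqrt(16*u^2 + 144*v^2 + 1), 1/sqrt(16*u^2 + 144*v^2 + 1)), and the second partials r_uu, r_uv, r_vv. Take dot products:
  L(u, v) = r_uu · N̂ = 4/sqrt(16*u^2 + 144*v^2 + 1),
  M(u, v) = r_uv · N̂ = 0,
  N(u, v) = r_vv · N̂ = 12/sqrt(16*u^2 + 144*v^2 + 1).
Evaluating at (u, v) = (2, 3):
  L = 4*sqrt(1361)/1361, M = 0, N = 12*sqrt(1361)/1361.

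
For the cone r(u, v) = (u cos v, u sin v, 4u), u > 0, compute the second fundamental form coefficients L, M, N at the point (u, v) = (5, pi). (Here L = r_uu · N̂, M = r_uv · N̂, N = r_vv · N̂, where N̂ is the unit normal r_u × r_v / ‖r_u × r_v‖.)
L = 0;  M = 0;  N = 20*sqrt(17)/17

Compute the unit normal N̂(u, v) = (-4*sqrt(17)*u*cos(v)/(17*Abs(u)), -4*sqrt(17)*u*sin(v)/(17*Abs(u)), sqrt(17)*u/(17*Abs(u))), and the second partials r_uu, r_uv, r_vv. Take dot products:
  L(u, v) = r_uu · N̂ = 0,
  M(u, v) = r_uv · N̂ = 0,
  N(u, v) = r_vv · N̂ = 4*sqrt(17)*u^2/(17*Abs(u)).
Evaluating at (u, v) = (5, pi):
  L = 0, M = 0, N = 20*sqrt(17)/17.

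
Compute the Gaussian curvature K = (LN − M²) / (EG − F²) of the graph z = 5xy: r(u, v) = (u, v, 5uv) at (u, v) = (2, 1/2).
K = -400/184041

Coefficients of the first fundamental form: E = 25*v^2 + 1, F = 25*u*v, G = 25*u^2 + 1.
Coefficients of the second fundamental form: L = 0, M = 5/sqrt(25*u^2 + 25*v^2 + 1), N = 0.
Assemble K = (LN − M²)/(EG − F²) = -25/(625*u^4 + 1250*u^2*v^2 + 50*u^2 + 625*v^4 + 50*v^2 + 1). At (u, v) = (2, 1/2): K = -400/184041.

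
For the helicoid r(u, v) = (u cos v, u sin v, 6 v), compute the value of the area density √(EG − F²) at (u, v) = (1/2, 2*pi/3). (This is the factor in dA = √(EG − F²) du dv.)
√(EG − F²)|_{(1/2, 2*pi/3)} = sqrt(145)/2

E = 1, F = 0, G = u^2 + 36, so EG − F² = u^2 + 36. Taking the positive square root: √(EG − F²) = sqrt(u^2 + 36). At (u, v) = (1/2, 2*pi/3): sqrt(145)/2.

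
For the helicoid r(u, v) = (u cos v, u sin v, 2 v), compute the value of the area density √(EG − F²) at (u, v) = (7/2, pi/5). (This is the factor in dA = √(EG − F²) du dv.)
√(EG − F²)|_{(7/2, pi/5)} = sqrt(65)/2

E = 1, F = 0, G = u^2 + 4, so EG − F² = u^2 + 4. Taking the positive square root: √(EG − F²) = sqrt(u^2 + 4). At (u, v) = (7/2, pi/5): sqrt(65)/2.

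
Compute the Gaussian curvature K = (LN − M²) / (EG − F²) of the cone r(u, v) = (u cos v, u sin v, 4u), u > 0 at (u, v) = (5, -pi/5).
K = 0

Coefficients of the first fundamental form: E = 17, F = 0, G = u^2.
Coefficients of the second fundamental form: L = 0, M = 0, N = 4*sqrt(17)*u^2/(17*Abs(u)).
Assemble K = (LN − M²)/(EG − F²) = 0. At (u, v) = (5, -pi/5): K = 0.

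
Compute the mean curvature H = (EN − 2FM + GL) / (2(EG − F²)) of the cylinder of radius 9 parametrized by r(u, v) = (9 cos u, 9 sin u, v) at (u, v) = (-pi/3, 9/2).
H = -1/18

With E = 81, F = 0, G = 1, L = -9, M = 0, N = 0, assemble
  H = (EN − 2FM + GL) / (2(EG − F²)) = -1/18.
At (u, v) = (-pi/3, 9/2): H = -1/18.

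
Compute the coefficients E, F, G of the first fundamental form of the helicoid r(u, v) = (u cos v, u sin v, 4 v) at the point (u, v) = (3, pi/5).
E = 1;  F = 0;  G = 25

Partials: r_u = (cos(v), sin(v), 0), r_v = (-u*sin(v), u*cos(v), 4). As functions of (u, v):
  E = r_u · r_u = 1,
  F = r_u · r_v = 0,
  G = r_v · r_v = u^2 + 16.
Evaluating at (u, v) = (3, pi/5): E = 1, F = 0, G = 25.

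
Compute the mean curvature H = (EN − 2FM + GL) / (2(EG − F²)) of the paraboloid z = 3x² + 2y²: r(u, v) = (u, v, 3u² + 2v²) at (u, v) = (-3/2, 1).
H = 215*sqrt(2)/1372

With E = 36*u^2 + 1, F = 24*u*v, G = 16*v^2 + 1, L = 6/sqrt(36*u^2 + 16*v^2 + 1), M = 0, N = 4/sqrt(36*u^2 + 16*v^2 + 1), assemble
  H = (EN − 2FM + GL) / (2(EG − F²)) = (72*u^2 + 48*v^2 + 5)/(36*u^2 + 16*v^2 + 1)^(3/2).
At (u, v) = (-3/2, 1): H = 215*sqrt(2)/1372.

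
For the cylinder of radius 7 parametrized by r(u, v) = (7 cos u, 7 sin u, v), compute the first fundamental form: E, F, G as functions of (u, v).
E = 49;  F = 0;  G = 1

Compute partials: r_u = (-7*sin(u), 7*cos(u), 0), r_v = (0, 0, 1). Then
  E = r_u · r_u = 49,
  F = r_u · r_v = 0,
  G = r_v · r_v = 1.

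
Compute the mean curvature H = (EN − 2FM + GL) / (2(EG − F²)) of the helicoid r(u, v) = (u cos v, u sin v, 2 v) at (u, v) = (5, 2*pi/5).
H = 0

With E = 1, F = 0, G = u^2 + 4, L = 0, M = -2/sqrt(u^2 + 4), N = 0, assemble
  H = (EN − 2FM + GL) / (2(EG − F²)) = 0.
At (u, v) = (5, 2*pi/5): H = 0.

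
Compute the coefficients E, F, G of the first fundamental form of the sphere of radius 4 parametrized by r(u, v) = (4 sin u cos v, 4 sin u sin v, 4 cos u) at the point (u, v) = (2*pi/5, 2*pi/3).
E = 16;  F = 0;  G = 2*sqrt(5) + 10

Partials: r_u = (4*cos(u)*cos(v), 4*sin(v)*cos(u), -4*sin(u)), r_v = (-4*sin(u)*sin(v), 4*sin(u)*cos(v), 0). As functions of (u, v):
  E = r_u · r_u = 16,
  F = r_u · r_v = 0,
  G = r_v · r_v = 16*sin(u)^2.
Evaluating at (u, v) = (2*pi/5, 2*pi/3): E = 16, F = 0, G = 2*sqrt(5) + 10.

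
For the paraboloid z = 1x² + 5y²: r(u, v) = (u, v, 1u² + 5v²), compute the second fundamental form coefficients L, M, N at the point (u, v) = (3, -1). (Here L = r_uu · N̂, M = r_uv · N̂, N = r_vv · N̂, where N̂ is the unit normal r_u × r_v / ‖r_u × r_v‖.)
L = 2*sqrt(137)/137;  M = 0;  N = 10*sqrt(137)/137

Compute the unit normal N̂(u, v) = (-2*u/sqrt(4*u^2 + 100*v^2 + 1), -10*v/sqrt(4*u^2 + 100*v^2 + 1), 1/sqrt(4*u^2 + 100*v^2 + 1)), and the second partials r_uu, r_uv, r_vv. Take dot products:
  L(u, v) = r_uu · N̂ = 2/sqrt(4*u^2 + 100*v^2 + 1),
  M(u, v) = r_uv · N̂ = 0,
  N(u, v) = r_vv · N̂ = 10/sqrt(4*u^2 + 100*v^2 + 1).
Evaluating at (u, v) = (3, -1):
  L = 2*sqrt(137)/137, M = 0, N = 10*sqrt(137)/137.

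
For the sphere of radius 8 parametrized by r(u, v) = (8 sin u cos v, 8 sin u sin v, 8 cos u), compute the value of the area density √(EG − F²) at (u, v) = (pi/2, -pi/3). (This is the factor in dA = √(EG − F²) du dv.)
√(EG − F²)|_{(pi/2, -pi/3)} = 64

E = 64, F = 0, G = 64*sin(u)^2, so EG − F² = 4096*sin(u)^2. Taking the positive square root: √(EG − F²) = 64*Abs(sin(u)). At (u, v) = (pi/2, -pi/3): 64.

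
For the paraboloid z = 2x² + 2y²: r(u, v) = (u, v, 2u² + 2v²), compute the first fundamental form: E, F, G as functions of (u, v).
E = 16*u^2 + 1;  F = 16*u*v;  G = 16*v^2 + 1

Compute partials: r_u = (1, 0, 4*u), r_v = (0, 1, 4*v). Then
  E = r_u · r_u = 16*u^2 + 1,
  F = r_u · r_v = 16*u*v,
  G = r_v · r_v = 16*v^2 + 1.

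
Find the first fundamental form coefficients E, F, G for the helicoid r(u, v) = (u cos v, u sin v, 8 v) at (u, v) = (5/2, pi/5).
E = 1;  F = 0;  G = 281/4

Partials: r_u = (cos(v), sin(v), 0), r_v = (-u*sin(v), u*cos(v), 8). As functions of (u, v):
  E = r_u · r_u = 1,
  F = r_u · r_v = 0,
  G = r_v · r_v = u^2 + 64.
Evaluating at (u, v) = (5/2, pi/5): E = 1, F = 0, G = 281/4.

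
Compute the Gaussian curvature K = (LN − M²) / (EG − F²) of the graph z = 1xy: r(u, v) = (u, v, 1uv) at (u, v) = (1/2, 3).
K = -16/1681

Coefficients of the first fundamental form: E = v^2 + 1, F = u*v, G = u^2 + 1.
Coefficients of the second fundamental form: L = 0, M = 1/sqrt(u^2 + v^2 + 1), N = 0.
Assemble K = (LN − M²)/(EG − F²) = 1/((u^2*v^2 - (u^2 + 1)*(v^2 + 1))*(u^2 + v^2 + 1)). At (u, v) = (1/2, 3): K = -16/1681.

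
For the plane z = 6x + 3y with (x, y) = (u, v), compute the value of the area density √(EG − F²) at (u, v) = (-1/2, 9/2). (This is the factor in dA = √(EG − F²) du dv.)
√(EG − F²)|_{(-1/2, 9/2)} = sqrt(46)

E = 37, F = 18, G = 10, so EG − F² = 46. Taking the positive square root: √(EG − F²) = sqrt(46). At (u, v) = (-1/2, 9/2): sqrt(46).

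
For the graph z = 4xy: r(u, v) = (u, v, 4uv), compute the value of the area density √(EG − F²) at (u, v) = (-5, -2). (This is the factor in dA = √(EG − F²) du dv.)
√(EG − F²)|_{(-5, -2)} = sqrt(465)

E = 16*v^2 + 1, F = 16*u*v, G = 16*u^2 + 1, so EG − F² = 16*u^2 + 16*v^2 + 1. Taking the positive square root: √(EG − F²) = sqrt(16*u^2 + 16*v^2 + 1). At (u, v) = (-5, -2): sqrt(465).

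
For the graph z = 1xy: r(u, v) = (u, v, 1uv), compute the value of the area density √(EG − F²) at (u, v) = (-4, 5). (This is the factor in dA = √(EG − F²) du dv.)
√(EG − F²)|_{(-4, 5)} = sqrt(42)

E = v^2 + 1, F = u*v, G = u^2 + 1, so EG − F² = u^2 + v^2 + 1. Taking the positive square root: √(EG − F²) = sqrt(u^2 + v^2 + 1). At (u, v) = (-4, 5): sqrt(42).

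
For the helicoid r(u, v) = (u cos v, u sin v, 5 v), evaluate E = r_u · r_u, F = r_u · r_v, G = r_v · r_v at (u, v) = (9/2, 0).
E = 1;  F = 0;  G = 181/4

Partials: r_u = (cos(v), sin(v), 0), r_v = (-u*sin(v), u*cos(v), 5). As functions of (u, v):
  E = r_u · r_u = 1,
  F = r_u · r_v = 0,
  G = r_v · r_v = u^2 + 25.
Evaluating at (u, v) = (9/2, 0): E = 1, F = 0, G = 181/4.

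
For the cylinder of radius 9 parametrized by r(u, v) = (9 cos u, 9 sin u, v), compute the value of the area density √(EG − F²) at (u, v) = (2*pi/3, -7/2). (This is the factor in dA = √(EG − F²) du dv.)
√(EG − F²)|_{(2*pi/3, -7/2)} = 9

E = 81, F = 0, G = 1, so EG − F² = 81. Taking the positive square root: √(EG − F²) = 9. At (u, v) = (2*pi/3, -7/2): 9.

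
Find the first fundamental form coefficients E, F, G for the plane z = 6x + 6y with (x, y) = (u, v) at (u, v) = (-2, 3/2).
E = 37;  F = 36;  G = 37

Partials: r_u = (1, 0, 6), r_v = (0, 1, 6). As functions of (u, v):
  E = r_u · r_u = 37,
  F = r_u · r_v = 36,
  G = r_v · r_v = 37.
Evaluating at (u, v) = (-2, 3/2): E = 37, F = 36, G = 37.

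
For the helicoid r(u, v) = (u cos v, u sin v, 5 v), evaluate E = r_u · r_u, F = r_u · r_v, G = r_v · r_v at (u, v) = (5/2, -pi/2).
E = 1;  F = 0;  G = 125/4

Partials: r_u = (cos(v), sin(v), 0), r_v = (-u*sin(v), u*cos(v), 5). As functions of (u, v):
  E = r_u · r_u = 1,
  F = r_u · r_v = 0,
  G = r_v · r_v = u^2 + 25.
Evaluating at (u, v) = (5/2, -pi/2): E = 1, F = 0, G = 125/4.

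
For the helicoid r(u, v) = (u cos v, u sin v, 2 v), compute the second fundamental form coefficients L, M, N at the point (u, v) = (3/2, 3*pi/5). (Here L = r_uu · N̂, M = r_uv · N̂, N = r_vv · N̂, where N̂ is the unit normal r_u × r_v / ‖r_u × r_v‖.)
L = 0;  M = -4/5;  N = 0

Compute the unit normal N̂(u, v) = (2*sin(v)/sqrt(u^2 + 4), -2*cos(v)/sqrt(u^2 + 4), u/sqrt(u^2 + 4)), and the second partials r_uu, r_uv, r_vv. Take dot products:
  L(u, v) = r_uu · N̂ = 0,
  M(u, v) = r_uv · N̂ = -2/sqrt(u^2 + 4),
  N(u, v) = r_vv · N̂ = 0.
Evaluating at (u, v) = (3/2, 3*pi/5):
  L = 0, M = -4/5, N = 0.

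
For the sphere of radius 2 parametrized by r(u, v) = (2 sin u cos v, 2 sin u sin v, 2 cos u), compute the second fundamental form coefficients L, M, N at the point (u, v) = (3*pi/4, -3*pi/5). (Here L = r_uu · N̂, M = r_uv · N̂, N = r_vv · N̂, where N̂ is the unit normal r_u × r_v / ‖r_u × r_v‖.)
L = -2;  M = 0;  N = -1

Compute the unit normal N̂(u, v) = (sin(u)^2*cos(v)/Abs(sin(u)), sin(u)^2*sin(v)/Abs(sin(u)), sin(2*u)/(2*Abs(sin(u)))), and the second partials r_uu, r_uv, r_vv. Take dot products:
  L(u, v) = r_uu · N̂ = -2*sin(u)/Abs(sin(u)),
  M(u, v) = r_uv · N̂ = 0,
  N(u, v) = r_vv · N̂ = -2*sin(u)^3/Abs(sin(u)).
Evaluating at (u, v) = (3*pi/4, -3*pi/5):
  L = -2, M = 0, N = -1.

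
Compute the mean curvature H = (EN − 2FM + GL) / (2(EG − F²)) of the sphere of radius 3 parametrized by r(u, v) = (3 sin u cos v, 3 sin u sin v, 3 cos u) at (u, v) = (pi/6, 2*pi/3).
H = -1/3

With E = 9, F = 0, G = 9*sin(u)^2, L = -3*sin(u)/Abs(sin(u)), M = 0, N = -3*sin(u)^3/Abs(sin(u)), assemble
  H = (EN − 2FM + GL) / (2(EG − F²)) = -sin(u)/(3*Abs(sin(u))).
At (u, v) = (pi/6, 2*pi/3): H = -1/3.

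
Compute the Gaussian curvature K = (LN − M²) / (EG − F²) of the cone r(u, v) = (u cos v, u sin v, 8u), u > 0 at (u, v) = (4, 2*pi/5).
K = 0

Coefficients of the first fundamental form: E = 65, F = 0, G = u^2.
Coefficients of the second fundamental form: L = 0, M = 0, N = 8*sqrt(65)*u^2/(65*Abs(u)).
Assemble K = (LN − M²)/(EG − F²) = 0. At (u, v) = (4, 2*pi/5): K = 0.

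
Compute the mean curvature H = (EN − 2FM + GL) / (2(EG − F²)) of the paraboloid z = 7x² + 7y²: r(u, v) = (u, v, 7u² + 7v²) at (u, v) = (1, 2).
H = 6874*sqrt(109)/320787

With E = 196*u^2 + 1, F = 196*u*v, G = 196*v^2 + 1, L = 14/sqrt(196*u^2 + 196*v^2 + 1), M = 0, N = 14/sqrt(196*u^2 + 196*v^2 + 1), assemble
  H = (EN − 2FM + GL) / (2(EG − F²)) = 14*(98*u^2 + 98*v^2 + 1)/(196*u^2 + 196*v^2 + 1)^(3/2).
At (u, v) = (1, 2): H = 6874*sqrt(109)/320787.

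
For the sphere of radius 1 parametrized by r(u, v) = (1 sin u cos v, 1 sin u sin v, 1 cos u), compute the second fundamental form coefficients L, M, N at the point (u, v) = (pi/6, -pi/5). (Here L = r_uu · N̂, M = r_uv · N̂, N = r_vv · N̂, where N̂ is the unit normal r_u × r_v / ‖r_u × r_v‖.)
L = -1;  M = 0;  N = -1/4

Compute the unit normal N̂(u, v) = (sin(u)^2*cos(v)/Abs(sin(u)), sin(u)^2*sin(v)/Abs(sin(u)), sin(2*u)/(2*Abs(sin(u)))), and the second partials r_uu, r_uv, r_vv. Take dot products:
  L(u, v) = r_uu · N̂ = -sin(u)/Abs(sin(u)),
  M(u, v) = r_uv · N̂ = 0,
  N(u, v) = r_vv · N̂ = -sin(u)^3/Abs(sin(u)).
Evaluating at (u, v) = (pi/6, -pi/5):
  L = -1, M = 0, N = -1/4.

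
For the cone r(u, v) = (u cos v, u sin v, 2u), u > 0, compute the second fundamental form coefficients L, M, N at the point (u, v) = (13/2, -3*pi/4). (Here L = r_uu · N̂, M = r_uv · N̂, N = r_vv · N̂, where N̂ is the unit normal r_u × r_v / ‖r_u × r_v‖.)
L = 0;  M = 0;  N = 13*sqrt(5)/5

Compute the unit normal N̂(u, v) = (-2*sqrt(5)*u*cos(v)/(5*Abs(u)), -2*sqrt(5)*u*sin(v)/(5*Abs(u)), sqrt(5)*u/(5*Abs(u))), and the second partials r_uu, r_uv, r_vv. Take dot products:
  L(u, v) = r_uu · N̂ = 0,
  M(u, v) = r_uv · N̂ = 0,
  N(u, v) = r_vv · N̂ = 2*sqrt(5)*u^2/(5*Abs(u)).
Evaluating at (u, v) = (13/2, -3*pi/4):
  L = 0, M = 0, N = 13*sqrt(5)/5.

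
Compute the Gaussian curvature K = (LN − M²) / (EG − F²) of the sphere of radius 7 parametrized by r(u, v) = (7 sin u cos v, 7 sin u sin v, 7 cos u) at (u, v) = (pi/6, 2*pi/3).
K = 1/49

Coefficients of the first fundamental form: E = 49, F = 0, G = 49*sin(u)^2.
Coefficients of the second fundamental form: L = -7*sin(u)/Abs(sin(u)), M = 0, N = -7*sin(u)^3/Abs(sin(u)).
Assemble K = (LN − M²)/(EG − F²) = 1/49. At (u, v) = (pi/6, 2*pi/3): K = 1/49.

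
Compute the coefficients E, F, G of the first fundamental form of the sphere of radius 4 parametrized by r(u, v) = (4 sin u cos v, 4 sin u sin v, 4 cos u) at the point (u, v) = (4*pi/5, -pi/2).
E = 16;  F = 0;  G = 10 - 2*sqrt(5)

Partials: r_u = (4*cos(u)*cos(v), 4*sin(v)*cos(u), -4*sin(u)), r_v = (-4*sin(u)*sin(v), 4*sin(u)*cos(v), 0). As functions of (u, v):
  E = r_u · r_u = 16,
  F = r_u · r_v = 0,
  G = r_v · r_v = 16*sin(u)^2.
Evaluating at (u, v) = (4*pi/5, -pi/2): E = 16, F = 0, G = 10 - 2*sqrt(5).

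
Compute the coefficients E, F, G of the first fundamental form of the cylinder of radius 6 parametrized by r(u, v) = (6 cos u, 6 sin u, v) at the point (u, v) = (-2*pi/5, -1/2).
E = 36;  F = 0;  G = 1

Partials: r_u = (-6*sin(u), 6*cos(u), 0), r_v = (0, 0, 1). As functions of (u, v):
  E = r_u · r_u = 36,
  F = r_u · r_v = 0,
  G = r_v · r_v = 1.
Evaluating at (u, v) = (-2*pi/5, -1/2): E = 36, F = 0, G = 1.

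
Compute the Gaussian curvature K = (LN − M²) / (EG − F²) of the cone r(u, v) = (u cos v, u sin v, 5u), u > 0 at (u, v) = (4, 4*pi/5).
K = 0

Coefficients of the first fundamental form: E = 26, F = 0, G = u^2.
Coefficients of the second fundamental form: L = 0, M = 0, N = 5*sqrt(26)*u^2/(26*Abs(u)).
Assemble K = (LN − M²)/(EG − F²) = 0. At (u, v) = (4, 4*pi/5): K = 0.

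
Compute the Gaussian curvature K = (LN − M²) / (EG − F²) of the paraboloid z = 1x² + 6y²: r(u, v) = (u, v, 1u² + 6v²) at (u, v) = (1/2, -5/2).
K = 6/203401

Coefficients of the first fundamental form: E = 4*u^2 + 1, F = 24*u*v, G = 144*v^2 + 1.
Coefficients of the second fundamental form: L = 2/sqrt(4*u^2 + 144*v^2 + 1), M = 0, N = 12/sqrt(4*u^2 + 144*v^2 + 1).
Assemble K = (LN − M²)/(EG − F²) = 24/(16*u^4 + 1152*u^2*v^2 + 8*u^2 + 20736*v^4 + 288*v^2 + 1). At (u, v) = (1/2, -5/2): K = 6/203401.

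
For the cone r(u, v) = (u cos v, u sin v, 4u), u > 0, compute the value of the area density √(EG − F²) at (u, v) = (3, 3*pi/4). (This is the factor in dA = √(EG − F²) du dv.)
√(EG − F²)|_{(3, 3*pi/4)} = 3*sqrt(17)

E = 17, F = 0, G = u^2, so EG − F² = 17*u^2. Taking the positive square root: √(EG − F²) = sqrt(17)*Abs(u). At (u, v) = (3, 3*pi/4): 3*sqrt(17).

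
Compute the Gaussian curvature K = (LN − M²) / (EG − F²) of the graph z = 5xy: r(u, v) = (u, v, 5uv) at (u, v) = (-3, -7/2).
K = -400/4532641

Coefficients of the first fundamental form: E = 25*v^2 + 1, F = 25*u*v, G = 25*u^2 + 1.
Coefficients of the second fundamental form: L = 0, M = 5/sqrt(25*u^2 + 25*v^2 + 1), N = 0.
Assemble K = (LN − M²)/(EG − F²) = -25/(625*u^4 + 1250*u^2*v^2 + 50*u^2 + 625*v^4 + 50*v^2 + 1). At (u, v) = (-3, -7/2): K = -400/4532641.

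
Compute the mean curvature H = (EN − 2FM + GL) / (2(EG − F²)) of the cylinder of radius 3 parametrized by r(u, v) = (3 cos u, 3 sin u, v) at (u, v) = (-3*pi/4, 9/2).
H = -1/6

With E = 9, F = 0, G = 1, L = -3, M = 0, N = 0, assemble
  H = (EN − 2FM + GL) / (2(EG − F²)) = -1/6.
At (u, v) = (-3*pi/4, 9/2): H = -1/6.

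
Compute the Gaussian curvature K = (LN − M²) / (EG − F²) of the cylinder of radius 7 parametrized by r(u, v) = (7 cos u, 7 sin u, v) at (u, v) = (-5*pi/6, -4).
K = 0

Coefficients of the first fundamental form: E = 49, F = 0, G = 1.
Coefficients of the second fundamental form: L = -7, M = 0, N = 0.
Assemble K = (LN − M²)/(EG − F²) = 0. At (u, v) = (-5*pi/6, -4): K = 0.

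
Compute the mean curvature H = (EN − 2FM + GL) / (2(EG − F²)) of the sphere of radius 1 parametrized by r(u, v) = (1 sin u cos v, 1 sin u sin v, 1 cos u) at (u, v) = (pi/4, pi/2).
H = -1

With E = 1, F = 0, G = sin(u)^2, L = -sin(u)/Abs(sin(u)), M = 0, N = -sin(u)^3/Abs(sin(u)), assemble
  H = (EN − 2FM + GL) / (2(EG − F²)) = -sin(u)/Abs(sin(u)).
At (u, v) = (pi/4, pi/2): H = -1.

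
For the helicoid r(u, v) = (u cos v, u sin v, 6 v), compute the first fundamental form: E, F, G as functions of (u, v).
E = 1;  F = 0;  G = u^2 + 36

Compute partials: r_u = (cos(v), sin(v), 0), r_v = (-u*sin(v), u*cos(v), 6). Then
  E = r_u · r_u = 1,
  F = r_u · r_v = 0,
  G = r_v · r_v = u^2 + 36.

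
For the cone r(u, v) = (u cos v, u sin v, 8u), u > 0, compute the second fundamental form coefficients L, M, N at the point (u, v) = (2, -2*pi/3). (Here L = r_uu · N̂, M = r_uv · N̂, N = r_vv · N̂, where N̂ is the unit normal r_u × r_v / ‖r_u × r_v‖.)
L = 0;  M = 0;  N = 16*sqrt(65)/65

Compute the unit normal N̂(u, v) = (-8*sqrt(65)*u*cos(v)/(65*Abs(u)), -8*sqrt(65)*u*sin(v)/(65*Abs(u)), sqrt(65)*u/(65*Abs(u))), and the second partials r_uu, r_uv, r_vv. Take dot products:
  L(u, v) = r_uu · N̂ = 0,
  M(u, v) = r_uv · N̂ = 0,
  N(u, v) = r_vv · N̂ = 8*sqrt(65)*u^2/(65*Abs(u)).
Evaluating at (u, v) = (2, -2*pi/3):
  L = 0, M = 0, N = 16*sqrt(65)/65.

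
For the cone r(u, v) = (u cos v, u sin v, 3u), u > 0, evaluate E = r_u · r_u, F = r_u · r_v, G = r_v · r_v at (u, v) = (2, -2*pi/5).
E = 10;  F = 0;  G = 4

Partials: r_u = (cos(v), sin(v), 3), r_v = (-u*sin(v), u*cos(v), 0). As functions of (u, v):
  E = r_u · r_u = 10,
  F = r_u · r_v = 0,
  G = r_v · r_v = u^2.
Evaluating at (u, v) = (2, -2*pi/5): E = 10, F = 0, G = 4.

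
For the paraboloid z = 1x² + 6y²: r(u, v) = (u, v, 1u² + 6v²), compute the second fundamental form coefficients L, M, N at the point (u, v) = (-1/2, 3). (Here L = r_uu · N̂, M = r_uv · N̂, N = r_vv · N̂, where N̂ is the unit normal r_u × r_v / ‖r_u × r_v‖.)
L = sqrt(1298)/649;  M = 0;  N = 6*sqrt(1298)/649

Compute the unit normal N̂(u, v) = (-2*u/sqrt(4*u^2 + 144*v^2 + 1), -12*v/sqrt(4*u^2 + 144*v^2 + 1), 1/sqrt(4*u^2 + 144*v^2 + 1)), and the second partials r_uu, r_uv, r_vv. Take dot products:
  L(u, v) = r_uu · N̂ = 2/sqrt(4*u^2 + 144*v^2 + 1),
  M(u, v) = r_uv · N̂ = 0,
  N(u, v) = r_vv · N̂ = 12/sqrt(4*u^2 + 144*v^2 + 1).
Evaluating at (u, v) = (-1/2, 3):
  L = sqrt(1298)/649, M = 0, N = 6*sqrt(1298)/649.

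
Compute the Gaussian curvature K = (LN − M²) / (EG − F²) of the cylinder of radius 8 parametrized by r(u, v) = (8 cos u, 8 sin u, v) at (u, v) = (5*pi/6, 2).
K = 0

Coefficients of the first fundamental form: E = 64, F = 0, G = 1.
Coefficients of the second fundamental form: L = -8, M = 0, N = 0.
Assemble K = (LN − M²)/(EG − F²) = 0. At (u, v) = (5*pi/6, 2): K = 0.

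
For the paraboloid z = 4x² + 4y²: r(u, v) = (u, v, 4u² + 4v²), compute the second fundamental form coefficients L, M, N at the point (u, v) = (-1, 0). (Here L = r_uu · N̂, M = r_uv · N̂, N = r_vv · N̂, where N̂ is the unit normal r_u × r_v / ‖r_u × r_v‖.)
L = 8*sqrt(65)/65;  M = 0;  N = 8*sqrt(65)/65

Compute the unit normal N̂(u, v) = (-8*u/sqrt(64*u^2 + 64*v^2 + 1), -8*v/sqrt(64*u^2 + 64*v^2 + 1), 1/sqrt(64*u^2 + 64*v^2 + 1)), and the second partials r_uu, r_uv, r_vv. Take dot products:
  L(u, v) = r_uu · N̂ = 8/sqrt(64*u^2 + 64*v^2 + 1),
  M(u, v) = r_uv · N̂ = 0,
  N(u, v) = r_vv · N̂ = 8/sqrt(64*u^2 + 64*v^2 + 1).
Evaluating at (u, v) = (-1, 0):
  L = 8*sqrt(65)/65, M = 0, N = 8*sqrt(65)/65.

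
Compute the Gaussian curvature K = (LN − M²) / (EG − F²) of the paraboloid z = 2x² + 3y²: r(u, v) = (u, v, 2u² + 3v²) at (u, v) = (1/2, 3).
K = 24/108241

Coefficients of the first fundamental form: E = 16*u^2 + 1, F = 24*u*v, G = 36*v^2 + 1.
Coefficients of the second fundamental form: L = 4/sqrt(16*u^2 + 36*v^2 + 1), M = 0, N = 6/sqrt(16*u^2 + 36*v^2 + 1).
Assemble K = (LN − M²)/(EG − F²) = 24/(256*u^4 + 1152*u^2*v^2 + 32*u^2 + 1296*v^4 + 72*v^2 + 1). At (u, v) = (1/2, 3): K = 24/108241.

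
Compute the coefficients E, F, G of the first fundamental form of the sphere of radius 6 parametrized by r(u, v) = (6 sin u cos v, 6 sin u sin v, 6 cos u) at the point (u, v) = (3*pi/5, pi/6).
E = 36;  F = 0;  G = 9*sqrt(5)/2 + 45/2

Partials: r_u = (6*cos(u)*cos(v), 6*sin(v)*cos(u), -6*sin(u)), r_v = (-6*sin(u)*sin(v), 6*sin(u)*cos(v), 0). As functions of (u, v):
  E = r_u · r_u = 36,
  F = r_u · r_v = 0,
  G = r_v · r_v = 36*sin(u)^2.
Evaluating at (u, v) = (3*pi/5, pi/6): E = 36, F = 0, G = 9*sqrt(5)/2 + 45/2.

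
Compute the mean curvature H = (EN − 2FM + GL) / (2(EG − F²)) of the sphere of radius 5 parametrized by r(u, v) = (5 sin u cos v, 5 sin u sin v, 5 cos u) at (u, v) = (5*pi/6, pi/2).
H = -1/5

With E = 25, F = 0, G = 25*sin(u)^2, L = -5*sin(u)/Abs(sin(u)), M = 0, N = -5*sin(u)^3/Abs(sin(u)), assemble
  H = (EN − 2FM + GL) / (2(EG − F²)) = -sin(u)/(5*Abs(sin(u))).
At (u, v) = (5*pi/6, pi/2): H = -1/5.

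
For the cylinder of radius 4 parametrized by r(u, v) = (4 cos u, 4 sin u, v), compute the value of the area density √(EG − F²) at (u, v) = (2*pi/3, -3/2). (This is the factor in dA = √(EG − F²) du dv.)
√(EG − F²)|_{(2*pi/3, -3/2)} = 4

E = 16, F = 0, G = 1, so EG − F² = 16. Taking the positive square root: √(EG − F²) = 4. At (u, v) = (2*pi/3, -3/2): 4.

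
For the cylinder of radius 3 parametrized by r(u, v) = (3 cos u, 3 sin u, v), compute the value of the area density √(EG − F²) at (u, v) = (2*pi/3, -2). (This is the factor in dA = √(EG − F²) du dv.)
√(EG − F²)|_{(2*pi/3, -2)} = 3

E = 9, F = 0, G = 1, so EG − F² = 9. Taking the positive square root: √(EG − F²) = 3. At (u, v) = (2*pi/3, -2): 3.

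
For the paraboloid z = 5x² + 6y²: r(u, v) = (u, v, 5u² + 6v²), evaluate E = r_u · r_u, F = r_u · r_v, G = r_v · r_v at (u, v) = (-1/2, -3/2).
E = 26;  F = 90;  G = 325

Partials: r_u = (1, 0, 10*u), r_v = (0, 1, 12*v). As functions of (u, v):
  E = r_u · r_u = 100*u^2 + 1,
  F = r_u · r_v = 120*u*v,
  G = r_v · r_v = 144*v^2 + 1.
Evaluating at (u, v) = (-1/2, -3/2): E = 26, F = 90, G = 325.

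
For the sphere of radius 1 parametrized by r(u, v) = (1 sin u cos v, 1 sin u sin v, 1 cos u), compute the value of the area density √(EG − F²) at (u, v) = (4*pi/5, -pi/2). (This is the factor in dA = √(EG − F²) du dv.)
√(EG − F²)|_{(4*pi/5, -pi/2)} = sqrt(10 - 2*sqrt(5))/4

E = 1, F = 0, G = sin(u)^2, so EG − F² = sin(u)^2. Taking the positive square root: √(EG − F²) = Abs(sin(u)). At (u, v) = (4*pi/5, -pi/2): sqrt(10 - 2*sqrt(5))/4.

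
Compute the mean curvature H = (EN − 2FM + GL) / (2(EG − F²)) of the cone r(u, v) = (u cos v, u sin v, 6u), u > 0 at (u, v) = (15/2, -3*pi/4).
H = 2*sqrt(37)/185

With E = 37, F = 0, G = u^2, L = 0, M = 0, N = 6*sqrt(37)*u^2/(37*Abs(u)), assemble
  H = (EN − 2FM + GL) / (2(EG − F²)) = 3*sqrt(37)/(37*Abs(u)).
At (u, v) = (15/2, -3*pi/4): H = 2*sqrt(37)/185.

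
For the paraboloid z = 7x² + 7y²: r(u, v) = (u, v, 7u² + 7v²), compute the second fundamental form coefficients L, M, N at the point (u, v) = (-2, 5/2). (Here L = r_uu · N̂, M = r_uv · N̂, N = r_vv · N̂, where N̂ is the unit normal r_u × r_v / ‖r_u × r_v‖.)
L = 7*sqrt(2010)/1005;  M = 0;  N = 7*sqrt(2010)/1005

Compute the unit normal N̂(u, v) = (-14*u/sqrt(196*u^2 + 196*v^2 + 1), -14*v/sqrt(196*u^2 + 196*v^2 + 1), 1/sqrt(196*u^2 + 196*v^2 + 1)), and the second partials r_uu, r_uv, r_vv. Take dot products:
  L(u, v) = r_uu · N̂ = 14/sqrt(196*u^2 + 196*v^2 + 1),
  M(u, v) = r_uv · N̂ = 0,
  N(u, v) = r_vv · N̂ = 14/sqrt(196*u^2 + 196*v^2 + 1).
Evaluating at (u, v) = (-2, 5/2):
  L = 7*sqrt(2010)/1005, M = 0, N = 7*sqrt(2010)/1005.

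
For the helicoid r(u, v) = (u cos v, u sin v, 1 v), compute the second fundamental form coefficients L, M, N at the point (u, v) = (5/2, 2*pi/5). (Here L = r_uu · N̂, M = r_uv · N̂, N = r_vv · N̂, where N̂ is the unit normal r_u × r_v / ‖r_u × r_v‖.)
L = 0;  M = -2*sqrt(29)/29;  N = 0

Compute the unit normal N̂(u, v) = (sin(v)/sqrt(u^2 + 1), -cos(v)/sqrt(u^2 + 1), u/sqrt(u^2 + 1)), and the second partials r_uu, r_uv, r_vv. Take dot products:
  L(u, v) = r_uu · N̂ = 0,
  M(u, v) = r_uv · N̂ = -1/sqrt(u^2 + 1),
  N(u, v) = r_vv · N̂ = 0.
Evaluating at (u, v) = (5/2, 2*pi/5):
  L = 0, M = -2*sqrt(29)/29, N = 0.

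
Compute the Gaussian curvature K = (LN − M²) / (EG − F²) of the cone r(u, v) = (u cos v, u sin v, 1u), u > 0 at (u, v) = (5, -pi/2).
K = 0

Coefficients of the first fundamental form: E = 2, F = 0, G = u^2.
Coefficients of the second fundamental form: L = 0, M = 0, N = sqrt(2)*u^2/(2*Abs(u)).
Assemble K = (LN − M²)/(EG − F²) = 0. At (u, v) = (5, -pi/2): K = 0.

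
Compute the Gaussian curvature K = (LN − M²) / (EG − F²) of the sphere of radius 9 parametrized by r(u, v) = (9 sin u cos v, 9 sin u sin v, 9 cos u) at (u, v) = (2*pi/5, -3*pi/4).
K = 1/81

Coefficients of the first fundamental form: E = 81, F = 0, G = 81*sin(u)^2.
Coefficients of the second fundamental form: L = -9*sin(u)/Abs(sin(u)), M = 0, N = -9*sin(u)^3/Abs(sin(u)).
Assemble K = (LN − M²)/(EG − F²) = 1/81. At (u, v) = (2*pi/5, -3*pi/4): K = 1/81.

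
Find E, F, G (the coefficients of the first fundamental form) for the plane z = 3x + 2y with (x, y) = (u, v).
E = 10;  F = 6;  G = 5

Compute partials: r_u = (1, 0, 3), r_v = (0, 1, 2). Then
  E = r_u · r_u = 10,
  F = r_u · r_v = 6,
  G = r_v · r_v = 5.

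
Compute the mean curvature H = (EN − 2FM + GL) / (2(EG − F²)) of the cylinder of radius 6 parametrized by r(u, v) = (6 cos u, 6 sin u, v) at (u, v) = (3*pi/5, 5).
H = -1/12

With E = 36, F = 0, G = 1, L = -6, M = 0, N = 0, assemble
  H = (EN − 2FM + GL) / (2(EG − F²)) = -1/12.
At (u, v) = (3*pi/5, 5): H = -1/12.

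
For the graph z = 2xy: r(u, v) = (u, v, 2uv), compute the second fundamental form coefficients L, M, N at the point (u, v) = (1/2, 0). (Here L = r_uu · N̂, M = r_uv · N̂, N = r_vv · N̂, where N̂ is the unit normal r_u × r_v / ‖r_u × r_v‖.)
L = 0;  M = sqrt(2);  N = 0

Compute the unit normal N̂(u, v) = (-2*v/sqrt(4*u^2 + 4*v^2 + 1), -2*u/sqrt(4*u^2 + 4*v^2 + 1), 1/sqrt(4*u^2 + 4*v^2 + 1)), and the second partials r_uu, r_uv, r_vv. Take dot products:
  L(u, v) = r_uu · N̂ = 0,
  M(u, v) = r_uv · N̂ = 2/sqrt(4*u^2 + 4*v^2 + 1),
  N(u, v) = r_vv · N̂ = 0.
Evaluating at (u, v) = (1/2, 0):
  L = 0, M = sqrt(2), N = 0.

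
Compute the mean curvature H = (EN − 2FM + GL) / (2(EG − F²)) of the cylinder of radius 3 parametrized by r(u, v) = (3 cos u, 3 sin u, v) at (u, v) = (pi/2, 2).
H = -1/6

With E = 9, F = 0, G = 1, L = -3, M = 0, N = 0, assemble
  H = (EN − 2FM + GL) / (2(EG − F²)) = -1/6.
At (u, v) = (pi/2, 2): H = -1/6.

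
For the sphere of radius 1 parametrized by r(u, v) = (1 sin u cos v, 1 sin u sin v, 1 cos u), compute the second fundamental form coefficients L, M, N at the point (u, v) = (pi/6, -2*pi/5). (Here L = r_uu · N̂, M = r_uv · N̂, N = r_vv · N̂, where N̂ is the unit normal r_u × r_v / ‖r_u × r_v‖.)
L = -1;  M = 0;  N = -1/4

Compute the unit normal N̂(u, v) = (sin(u)^2*cos(v)/Abs(sin(u)), sin(u)^2*sin(v)/Abs(sin(u)), sin(2*u)/(2*Abs(sin(u)))), and the second partials r_uu, r_uv, r_vv. Take dot products:
  L(u, v) = r_uu · N̂ = -sin(u)/Abs(sin(u)),
  M(u, v) = r_uv · N̂ = 0,
  N(u, v) = r_vv · N̂ = -sin(u)^3/Abs(sin(u)).
Evaluating at (u, v) = (pi/6, -2*pi/5):
  L = -1, M = 0, N = -1/4.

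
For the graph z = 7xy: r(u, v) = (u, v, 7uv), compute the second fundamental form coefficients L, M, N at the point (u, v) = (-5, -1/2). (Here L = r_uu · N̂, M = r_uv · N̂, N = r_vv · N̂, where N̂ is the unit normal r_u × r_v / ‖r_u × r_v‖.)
L = 0;  M = 14*sqrt(4953)/4953;  N = 0

Compute the unit normal N̂(u, v) = (-7*v/sqrt(49*u^2 + 49*v^2 + 1), -7*u/sqrt(49*u^2 + 49*v^2 + 1), 1/sqrt(49*u^2 + 49*v^2 + 1)), and the second partials r_uu, r_uv, r_vv. Take dot products:
  L(u, v) = r_uu · N̂ = 0,
  M(u, v) = r_uv · N̂ = 7/sqrt(49*u^2 + 49*v^2 + 1),
  N(u, v) = r_vv · N̂ = 0.
Evaluating at (u, v) = (-5, -1/2):
  L = 0, M = 14*sqrt(4953)/4953, N = 0.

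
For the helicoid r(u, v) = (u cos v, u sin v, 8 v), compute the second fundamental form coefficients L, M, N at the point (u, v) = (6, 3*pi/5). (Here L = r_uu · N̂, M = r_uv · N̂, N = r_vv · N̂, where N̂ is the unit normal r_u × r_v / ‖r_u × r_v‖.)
L = 0;  M = -4/5;  N = 0

Compute the unit normal N̂(u, v) = (8*sin(v)/sqrt(u^2 + 64), -8*cos(v)/sqrt(u^2 + 64), u/sqrt(u^2 + 64)), and the second partials r_uu, r_uv, r_vv. Take dot products:
  L(u, v) = r_uu · N̂ = 0,
  M(u, v) = r_uv · N̂ = -8/sqrt(u^2 + 64),
  N(u, v) = r_vv · N̂ = 0.
Evaluating at (u, v) = (6, 3*pi/5):
  L = 0, M = -4/5, N = 0.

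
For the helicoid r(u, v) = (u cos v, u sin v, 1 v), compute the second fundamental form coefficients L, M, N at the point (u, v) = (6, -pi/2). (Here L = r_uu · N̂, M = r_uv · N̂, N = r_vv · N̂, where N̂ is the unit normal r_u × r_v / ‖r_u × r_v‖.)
L = 0;  M = -sqrt(37)/37;  N = 0

Compute the unit normal N̂(u, v) = (sin(v)/sqrt(u^2 + 1), -cos(v)/sqrt(u^2 + 1), u/sqrt(u^2 + 1)), and the second partials r_uu, r_uv, r_vv. Take dot products:
  L(u, v) = r_uu · N̂ = 0,
  M(u, v) = r_uv · N̂ = -1/sqrt(u^2 + 1),
  N(u, v) = r_vv · N̂ = 0.
Evaluating at (u, v) = (6, -pi/2):
  L = 0, M = -sqrt(37)/37, N = 0.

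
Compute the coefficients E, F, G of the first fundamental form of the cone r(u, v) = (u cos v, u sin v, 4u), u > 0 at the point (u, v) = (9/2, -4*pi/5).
E = 17;  F = 0;  G = 81/4

Partials: r_u = (cos(v), sin(v), 4), r_v = (-u*sin(v), u*cos(v), 0). As functions of (u, v):
  E = r_u · r_u = 17,
  F = r_u · r_v = 0,
  G = r_v · r_v = u^2.
Evaluating at (u, v) = (9/2, -4*pi/5): E = 17, F = 0, G = 81/4.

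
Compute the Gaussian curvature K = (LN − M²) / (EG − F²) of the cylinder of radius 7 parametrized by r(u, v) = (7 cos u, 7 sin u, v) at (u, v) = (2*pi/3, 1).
K = 0

Coefficients of the first fundamental form: E = 49, F = 0, G = 1.
Coefficients of the second fundamental form: L = -7, M = 0, N = 0.
Assemble K = (LN − M²)/(EG − F²) = 0. At (u, v) = (2*pi/3, 1): K = 0.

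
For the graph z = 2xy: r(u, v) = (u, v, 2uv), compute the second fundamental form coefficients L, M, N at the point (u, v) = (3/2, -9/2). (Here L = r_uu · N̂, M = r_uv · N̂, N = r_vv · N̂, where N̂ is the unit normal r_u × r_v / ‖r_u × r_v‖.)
L = 0;  M = 2*sqrt(91)/91;  N = 0

Compute the unit normal N̂(u, v) = (-2*v/sqrt(4*u^2 + 4*v^2 + 1), -2*u/sqrt(4*u^2 + 4*v^2 + 1), 1/sqrt(4*u^2 + 4*v^2 + 1)), and the second partials r_uu, r_uv, r_vv. Take dot products:
  L(u, v) = r_uu · N̂ = 0,
  M(u, v) = r_uv · N̂ = 2/sqrt(4*u^2 + 4*v^2 + 1),
  N(u, v) = r_vv · N̂ = 0.
Evaluating at (u, v) = (3/2, -9/2):
  L = 0, M = 2*sqrt(91)/91, N = 0.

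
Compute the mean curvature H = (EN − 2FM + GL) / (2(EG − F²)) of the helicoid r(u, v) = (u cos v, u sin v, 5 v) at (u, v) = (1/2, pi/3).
H = 0

With E = 1, F = 0, G = u^2 + 25, L = 0, M = -5/sqrt(u^2 + 25), N = 0, assemble
  H = (EN − 2FM + GL) / (2(EG − F²)) = 0.
At (u, v) = (1/2, pi/3): H = 0.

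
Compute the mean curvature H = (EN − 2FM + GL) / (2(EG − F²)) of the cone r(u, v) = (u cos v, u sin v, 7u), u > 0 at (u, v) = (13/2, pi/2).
H = 7*sqrt(2)/130

With E = 50, F = 0, G = u^2, L = 0, M = 0, N = 7*sqrt(2)*u^2/(10*Abs(u)), assemble
  H = (EN − 2FM + GL) / (2(EG − F²)) = 7*sqrt(2)/(20*Abs(u)).
At (u, v) = (13/2, pi/2): H = 7*sqrt(2)/130.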